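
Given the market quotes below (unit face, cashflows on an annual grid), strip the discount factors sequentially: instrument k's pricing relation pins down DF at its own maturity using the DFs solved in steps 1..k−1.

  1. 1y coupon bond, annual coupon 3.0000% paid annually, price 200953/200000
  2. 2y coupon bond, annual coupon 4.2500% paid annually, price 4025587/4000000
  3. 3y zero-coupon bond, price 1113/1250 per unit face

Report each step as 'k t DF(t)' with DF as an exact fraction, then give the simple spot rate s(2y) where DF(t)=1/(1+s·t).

step 1 [1y] bond c/1=3/100: DF=(200953/200000 − 3/100·(0))/(1+3/100) = 1951/2000 ≈ 0.975500
step 2 [2y] bond c/1=17/400: DF=(4025587/4000000 − 17/400·(0.975500))/(1+17/400) = 1157/1250 ≈ 0.925600
step 3 [3y] zero: DF = P = 1113/1250 ≈ 0.890400

1 1 1951/2000
2 2 1157/1250
3 3 1113/1250
s(2y) = (1/(1157/1250) − 1)/(2) = 93/2314 ≈ 4.0190%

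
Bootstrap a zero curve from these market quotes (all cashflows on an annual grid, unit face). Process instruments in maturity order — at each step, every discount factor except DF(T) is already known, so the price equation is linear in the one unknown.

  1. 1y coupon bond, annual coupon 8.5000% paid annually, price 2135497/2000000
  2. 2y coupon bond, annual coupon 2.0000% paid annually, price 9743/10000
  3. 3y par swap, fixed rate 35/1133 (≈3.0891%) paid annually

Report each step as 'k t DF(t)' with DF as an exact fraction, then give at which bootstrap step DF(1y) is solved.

step 1 [1y] bond c/1=17/200: DF=(2135497/2000000 − 17/200·(0))/(1+17/200) = 9841/10000 ≈ 0.984100
step 2 [2y] bond c/1=1/50: DF=(9743/10000 − 1/50·(0.984100))/(1+1/50) = 9359/10000 ≈ 0.935900
step 3 [3y] swap r/1=35/1133: DF=(1 − 35/1133·(0.984100+0.935900))/(1+35/1133) = 73/80 ≈ 0.912500

1 1 9841/10000
2 2 9359/10000
3 3 73/80
DF(1y) is solved at step 1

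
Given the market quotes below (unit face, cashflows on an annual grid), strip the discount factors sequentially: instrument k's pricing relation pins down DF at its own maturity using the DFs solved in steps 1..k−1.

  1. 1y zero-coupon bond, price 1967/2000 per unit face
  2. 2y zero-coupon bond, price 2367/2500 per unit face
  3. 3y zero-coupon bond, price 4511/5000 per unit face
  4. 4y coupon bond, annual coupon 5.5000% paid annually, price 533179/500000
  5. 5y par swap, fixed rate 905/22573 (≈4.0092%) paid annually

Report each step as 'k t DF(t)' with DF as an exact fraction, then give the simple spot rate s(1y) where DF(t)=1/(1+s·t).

step 1 [1y] zero: DF = P = 1967/2000 ≈ 0.983500
step 2 [2y] zero: DF = P = 2367/2500 ≈ 0.946800
step 3 [3y] zero: DF = P = 4511/5000 ≈ 0.902200
step 4 [4y] bond c/1=11/200: DF=(533179/500000 − 11/200·(0.983500+0.946800+0.902200))/(1+11/200) = 8631/10000 ≈ 0.863100
step 5 [5y] swap r/1=905/22573: DF=(1 − 905/22573·(0.983500+0.946800+0.902200+0.863100))/(1+905/22573) = 819/1000 ≈ 0.819000

1 1 1967/2000
2 2 2367/2500
3 3 4511/5000
4 4 8631/10000
5 5 819/1000
s(1y) = (1/(1967/2000) − 1)/(1) = 33/1967 ≈ 1.6777%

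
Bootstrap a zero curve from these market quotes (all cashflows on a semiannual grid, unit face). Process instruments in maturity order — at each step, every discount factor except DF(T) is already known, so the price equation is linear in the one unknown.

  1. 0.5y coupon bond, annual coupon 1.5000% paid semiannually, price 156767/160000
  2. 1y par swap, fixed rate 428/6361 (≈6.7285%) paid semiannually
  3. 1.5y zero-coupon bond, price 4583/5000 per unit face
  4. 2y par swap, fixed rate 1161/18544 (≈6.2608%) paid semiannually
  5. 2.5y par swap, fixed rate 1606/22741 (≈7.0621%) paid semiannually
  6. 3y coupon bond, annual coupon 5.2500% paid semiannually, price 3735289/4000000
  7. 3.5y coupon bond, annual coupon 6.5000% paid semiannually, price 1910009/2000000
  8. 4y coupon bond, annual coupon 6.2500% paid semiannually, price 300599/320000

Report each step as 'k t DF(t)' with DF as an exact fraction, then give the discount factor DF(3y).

step 1 [0.5y] bond c/2=3/400: DF=(156767/160000 − 3/400·(0))/(1+3/400) = 389/400 ≈ 0.972500
step 2 [1y] swap r/2=214/6361: DF=(1 − 214/6361·(0.972500))/(1+214/6361) = 4679/5000 ≈ 0.935800
step 3 [1.5y] zero: DF = P = 4583/5000 ≈ 0.916600
step 4 [2y] swap r/2=1161/37088: DF=(1 − 1161/37088·(0.972500+0.935800+0.916600))/(1+1161/37088) = 8839/10000 ≈ 0.883900
step 5 [2.5y] swap r/2=803/22741: DF=(1 − 803/22741·(0.972500+0.935800+0.916600+0.883900))/(1+803/22741) = 4197/5000 ≈ 0.839400
step 6 [3y] bond c/2=21/800: DF=(3735289/4000000 − 21/800·(0.972500+0.935800+0.916600+0.883900+0.839400))/(1+21/800) = 496/625 ≈ 0.793600
step 7 [3.5y] bond c/2=13/400: DF=(1910009/2000000 − 13/400·(0.972500+0.935800+0.916600+0.883900+0.839400+0.793600))/(1+13/400) = 473/625 ≈ 0.756800
step 8 [4y] bond c/2=1/32: DF=(300599/320000 − 1/32·(0.972500+0.935800+0.916600+0.883900+0.839400+0.793600+0.756800))/(1+1/32) = 7261/10000 ≈ 0.726100

1 1/2 389/400
2 1 4679/5000
3 3/2 4583/5000
4 2 8839/10000
5 5/2 4197/5000
6 3 496/625
7 7/2 473/625
8 4 7261/10000
DF(3y) = 496/625 ≈ 0.793600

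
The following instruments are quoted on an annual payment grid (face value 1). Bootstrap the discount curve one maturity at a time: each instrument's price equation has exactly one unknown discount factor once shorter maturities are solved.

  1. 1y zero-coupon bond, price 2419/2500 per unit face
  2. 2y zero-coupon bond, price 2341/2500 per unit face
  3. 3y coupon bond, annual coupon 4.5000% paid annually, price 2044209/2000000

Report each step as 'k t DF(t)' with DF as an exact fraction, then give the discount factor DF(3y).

step 1 [1y] zero: DF = P = 2419/2500 ≈ 0.967600
step 2 [2y] zero: DF = P = 2341/2500 ≈ 0.936400
step 3 [3y] bond c/1=9/200: DF=(2044209/2000000 − 9/200·(0.967600+0.936400))/(1+9/200) = 8961/10000 ≈ 0.896100

1 1 2419/2500
2 2 2341/2500
3 3 8961/10000
DF(3y) = 8961/10000 ≈ 0.896100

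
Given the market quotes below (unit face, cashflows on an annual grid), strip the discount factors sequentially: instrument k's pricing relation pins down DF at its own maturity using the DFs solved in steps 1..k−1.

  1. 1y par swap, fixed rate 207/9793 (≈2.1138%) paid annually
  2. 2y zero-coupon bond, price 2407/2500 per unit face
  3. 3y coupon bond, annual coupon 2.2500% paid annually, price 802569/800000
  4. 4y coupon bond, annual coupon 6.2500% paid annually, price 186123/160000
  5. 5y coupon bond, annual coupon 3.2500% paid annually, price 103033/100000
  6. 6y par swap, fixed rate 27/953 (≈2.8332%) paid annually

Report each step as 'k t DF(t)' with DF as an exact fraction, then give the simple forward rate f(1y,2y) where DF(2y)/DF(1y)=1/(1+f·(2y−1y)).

1 1 9793/10000
2 2 2407/2500
3 3 1173/1250
4 4 4627/5000
5 5 8781/10000
6 6 4217/5000
f(1y,2y) = ((9793/10000)/(2407/2500) − 1)/(1) = 165/9628 ≈ 1.7138%

step 1 [1y] swap r/1=207/9793: DF=(1 − 207/9793·(0))/(1+207/9793) = 9793/10000 ≈ 0.979300
step 2 [2y] zero: DF = P = 2407/2500 ≈ 0.962800
step 3 [3y] bond c/1=9/400: DF=(802569/800000 − 9/400·(0.979300+0.962800))/(1+9/400) = 1173/1250 ≈ 0.938400
step 4 [4y] bond c/1=1/16: DF=(186123/160000 − 1/16·(0.979300+0.962800+0.938400))/(1+1/16) = 4627/5000 ≈ 0.925400
step 5 [5y] bond c/1=13/400: DF=(103033/100000 − 13/400·(0.979300+0.962800+0.938400+0.925400))/(1+13/400) = 8781/10000 ≈ 0.878100
step 6 [6y] swap r/1=27/953: DF=(1 − 27/953·(0.979300+0.962800+0.938400+0.925400+0.878100))/(1+27/953) = 4217/5000 ≈ 0.843400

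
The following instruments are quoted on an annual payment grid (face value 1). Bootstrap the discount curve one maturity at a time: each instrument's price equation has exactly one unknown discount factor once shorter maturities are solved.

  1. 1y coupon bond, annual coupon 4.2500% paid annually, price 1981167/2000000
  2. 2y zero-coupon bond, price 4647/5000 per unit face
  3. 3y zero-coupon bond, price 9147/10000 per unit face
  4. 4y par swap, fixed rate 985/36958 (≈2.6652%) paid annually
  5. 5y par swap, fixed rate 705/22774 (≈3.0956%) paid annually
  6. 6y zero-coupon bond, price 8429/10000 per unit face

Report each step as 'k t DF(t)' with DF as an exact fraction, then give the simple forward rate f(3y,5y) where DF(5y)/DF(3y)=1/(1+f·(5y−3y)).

1 1 4751/5000
2 2 4647/5000
3 3 9147/10000
4 4 1803/2000
5 5 859/1000
6 6 8429/10000
f(3y,5y) = ((9147/10000)/(859/1000) − 1)/(2) = 557/17180 ≈ 3.2421%

step 1 [1y] bond c/1=17/400: DF=(1981167/2000000 − 17/400·(0))/(1+17/400) = 4751/5000 ≈ 0.950200
step 2 [2y] zero: DF = P = 4647/5000 ≈ 0.929400
step 3 [3y] zero: DF = P = 9147/10000 ≈ 0.914700
step 4 [4y] swap r/1=985/36958: DF=(1 − 985/36958·(0.950200+0.929400+0.914700))/(1+985/36958) = 1803/2000 ≈ 0.901500
step 5 [5y] swap r/1=705/22774: DF=(1 − 705/22774·(0.950200+0.929400+0.914700+0.901500))/(1+705/22774) = 859/1000 ≈ 0.859000
step 6 [6y] zero: DF = P = 8429/10000 ≈ 0.842900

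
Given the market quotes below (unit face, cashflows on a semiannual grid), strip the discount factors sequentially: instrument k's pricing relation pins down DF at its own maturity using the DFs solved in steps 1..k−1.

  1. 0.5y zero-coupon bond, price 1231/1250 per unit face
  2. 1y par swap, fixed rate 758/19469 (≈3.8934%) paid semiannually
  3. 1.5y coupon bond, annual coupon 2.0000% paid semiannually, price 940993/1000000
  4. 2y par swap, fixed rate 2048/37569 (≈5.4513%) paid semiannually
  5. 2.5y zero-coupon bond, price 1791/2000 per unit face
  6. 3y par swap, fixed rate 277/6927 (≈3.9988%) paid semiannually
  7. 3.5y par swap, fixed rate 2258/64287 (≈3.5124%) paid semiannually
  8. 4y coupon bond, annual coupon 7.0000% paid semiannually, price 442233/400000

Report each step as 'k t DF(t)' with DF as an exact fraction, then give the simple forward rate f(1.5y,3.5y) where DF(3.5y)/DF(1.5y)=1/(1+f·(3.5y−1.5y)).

step 1 [0.5y] zero: DF = P = 1231/1250 ≈ 0.984800
step 2 [1y] swap r/2=379/19469: DF=(1 − 379/19469·(0.984800))/(1+379/19469) = 9621/10000 ≈ 0.962100
step 3 [1.5y] bond c/2=1/100: DF=(940993/1000000 − 1/100·(0.984800+0.962100))/(1+1/100) = 2281/2500 ≈ 0.912400
step 4 [2y] swap r/2=1024/37569: DF=(1 − 1024/37569·(0.984800+0.962100+0.912400))/(1+1024/37569) = 561/625 ≈ 0.897600
step 5 [2.5y] zero: DF = P = 1791/2000 ≈ 0.895500
step 6 [3y] swap r/2=277/13854: DF=(1 − 277/13854·(0.984800+0.962100+0.912400+0.897600+0.895500))/(1+277/13854) = 2223/2500 ≈ 0.889200
step 7 [3.5y] swap r/2=1129/64287: DF=(1 − 1129/64287·(0.984800+0.962100+0.912400+0.897600+0.895500+0.889200))/(1+1129/64287) = 8871/10000 ≈ 0.887100
step 8 [4y] bond c/2=7/200: DF=(442233/400000 − 7/200·(0.984800+0.962100+0.912400+0.897600+0.895500+0.889200+0.887100))/(1+7/200) = 2127/2500 ≈ 0.850800

1 1/2 1231/1250
2 1 9621/10000
3 3/2 2281/2500
4 2 561/625
5 5/2 1791/2000
6 3 2223/2500
7 7/2 8871/10000
8 4 2127/2500
f(1.5y,3.5y) = ((2281/2500)/(8871/10000) − 1)/(2) = 253/17742 ≈ 1.4260%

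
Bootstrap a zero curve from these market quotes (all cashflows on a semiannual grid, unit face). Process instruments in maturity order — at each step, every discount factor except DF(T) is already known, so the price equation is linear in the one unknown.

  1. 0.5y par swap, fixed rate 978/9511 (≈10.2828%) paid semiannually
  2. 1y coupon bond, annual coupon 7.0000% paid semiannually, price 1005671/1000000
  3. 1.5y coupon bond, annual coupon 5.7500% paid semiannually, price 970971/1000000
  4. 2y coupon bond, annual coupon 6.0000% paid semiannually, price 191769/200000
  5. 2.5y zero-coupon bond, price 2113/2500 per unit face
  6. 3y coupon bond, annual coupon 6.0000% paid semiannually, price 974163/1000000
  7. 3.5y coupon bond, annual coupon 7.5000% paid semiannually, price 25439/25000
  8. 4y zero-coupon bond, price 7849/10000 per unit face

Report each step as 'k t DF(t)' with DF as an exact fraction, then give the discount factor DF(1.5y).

1 1/2 9511/10000
2 1 1879/2000
3 3/2 891/1000
4 2 8499/10000
5 5/2 2113/2500
6 3 4077/5000
7 7/2 1579/2000
8 4 7849/10000
DF(1.5y) = 891/1000 ≈ 0.891000

step 1 [0.5y] swap r/2=489/9511: DF=(1 − 489/9511·(0))/(1+489/9511) = 9511/10000 ≈ 0.951100
step 2 [1y] bond c/2=7/200: DF=(1005671/1000000 − 7/200·(0.951100))/(1+7/200) = 1879/2000 ≈ 0.939500
step 3 [1.5y] bond c/2=23/800: DF=(970971/1000000 − 23/800·(0.951100+0.939500))/(1+23/800) = 891/1000 ≈ 0.891000
step 4 [2y] bond c/2=3/100: DF=(191769/200000 − 3/100·(0.951100+0.939500+0.891000))/(1+3/100) = 8499/10000 ≈ 0.849900
step 5 [2.5y] zero: DF = P = 2113/2500 ≈ 0.845200
step 6 [3y] bond c/2=3/100: DF=(974163/1000000 − 3/100·(0.951100+0.939500+0.891000+0.849900+0.845200))/(1+3/100) = 4077/5000 ≈ 0.815400
step 7 [3.5y] bond c/2=3/80: DF=(25439/25000 − 3/80·(0.951100+0.939500+0.891000+0.849900+0.845200+0.815400))/(1+3/80) = 1579/2000 ≈ 0.789500
step 8 [4y] zero: DF = P = 7849/10000 ≈ 0.784900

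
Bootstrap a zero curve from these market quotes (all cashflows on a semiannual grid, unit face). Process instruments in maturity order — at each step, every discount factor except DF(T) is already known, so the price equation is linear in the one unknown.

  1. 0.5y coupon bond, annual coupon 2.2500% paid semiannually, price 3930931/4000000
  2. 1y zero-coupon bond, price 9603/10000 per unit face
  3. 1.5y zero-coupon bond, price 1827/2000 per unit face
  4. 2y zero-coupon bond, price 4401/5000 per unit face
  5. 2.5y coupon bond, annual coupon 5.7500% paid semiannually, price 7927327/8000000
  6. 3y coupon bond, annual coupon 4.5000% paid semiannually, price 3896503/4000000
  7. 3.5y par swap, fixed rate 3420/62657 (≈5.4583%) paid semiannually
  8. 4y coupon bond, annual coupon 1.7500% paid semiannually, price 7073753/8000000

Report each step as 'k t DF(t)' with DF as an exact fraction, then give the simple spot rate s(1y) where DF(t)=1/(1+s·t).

step 1 [0.5y] bond c/2=9/800: DF=(3930931/4000000 − 9/800·(0))/(1+9/800) = 4859/5000 ≈ 0.971800
step 2 [1y] zero: DF = P = 9603/10000 ≈ 0.960300
step 3 [1.5y] zero: DF = P = 1827/2000 ≈ 0.913500
step 4 [2y] zero: DF = P = 4401/5000 ≈ 0.880200
step 5 [2.5y] bond c/2=23/800: DF=(7927327/8000000 − 23/800·(0.971800+0.960300+0.913500+0.880200))/(1+23/800) = 8591/10000 ≈ 0.859100
step 6 [3y] bond c/2=9/400: DF=(3896503/4000000 − 9/400·(0.971800+0.960300+0.913500+0.880200+0.859100))/(1+9/400) = 4259/5000 ≈ 0.851800
step 7 [3.5y] swap r/2=1710/62657: DF=(1 − 1710/62657·(0.971800+0.960300+0.913500+0.880200+0.859100+0.851800))/(1+1710/62657) = 829/1000 ≈ 0.829000
step 8 [4y] bond c/2=7/800: DF=(7073753/8000000 − 7/800·(0.971800+0.960300+0.913500+0.880200+0.859100+0.851800+0.829000))/(1+7/800) = 4111/5000 ≈ 0.822200

1 1/2 4859/5000
2 1 9603/10000
3 3/2 1827/2000
4 2 4401/5000
5 5/2 8591/10000
6 3 4259/5000
7 7/2 829/1000
8 4 4111/5000
s(1y) = (1/(9603/10000) − 1)/(1) = 397/9603 ≈ 4.1341%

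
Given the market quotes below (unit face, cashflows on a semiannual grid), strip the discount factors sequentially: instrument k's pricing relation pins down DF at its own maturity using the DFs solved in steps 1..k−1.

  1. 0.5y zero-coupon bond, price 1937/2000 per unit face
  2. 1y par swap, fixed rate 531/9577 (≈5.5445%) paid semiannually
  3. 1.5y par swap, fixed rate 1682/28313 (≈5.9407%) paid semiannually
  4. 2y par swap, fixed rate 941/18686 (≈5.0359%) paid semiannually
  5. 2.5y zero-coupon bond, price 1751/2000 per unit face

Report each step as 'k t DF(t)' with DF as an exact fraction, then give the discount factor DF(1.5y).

1 1/2 1937/2000
2 1 9469/10000
3 3/2 9159/10000
4 2 9059/10000
5 5/2 1751/2000
DF(1.5y) = 9159/10000 ≈ 0.915900

step 1 [0.5y] zero: DF = P = 1937/2000 ≈ 0.968500
step 2 [1y] swap r/2=531/19154: DF=(1 − 531/19154·(0.968500))/(1+531/19154) = 9469/10000 ≈ 0.946900
step 3 [1.5y] swap r/2=841/28313: DF=(1 − 841/28313·(0.968500+0.946900))/(1+841/28313) = 9159/10000 ≈ 0.915900
step 4 [2y] swap r/2=941/37372: DF=(1 − 941/37372·(0.968500+0.946900+0.915900))/(1+941/37372) = 9059/10000 ≈ 0.905900
step 5 [2.5y] zero: DF = P = 1751/2000 ≈ 0.875500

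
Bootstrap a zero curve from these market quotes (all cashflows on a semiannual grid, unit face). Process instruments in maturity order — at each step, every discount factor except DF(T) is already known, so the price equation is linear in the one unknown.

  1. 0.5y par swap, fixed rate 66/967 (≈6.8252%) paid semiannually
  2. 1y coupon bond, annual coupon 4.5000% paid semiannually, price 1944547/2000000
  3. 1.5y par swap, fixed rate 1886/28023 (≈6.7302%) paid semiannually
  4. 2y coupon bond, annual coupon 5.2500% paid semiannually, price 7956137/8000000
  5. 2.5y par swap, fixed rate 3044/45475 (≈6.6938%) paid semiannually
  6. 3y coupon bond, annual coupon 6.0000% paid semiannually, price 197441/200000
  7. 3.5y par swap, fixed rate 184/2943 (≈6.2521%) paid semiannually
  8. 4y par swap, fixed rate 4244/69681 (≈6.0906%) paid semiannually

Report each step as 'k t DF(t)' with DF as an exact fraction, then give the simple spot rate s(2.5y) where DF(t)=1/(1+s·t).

1 1/2 967/1000
2 1 581/625
3 3/2 9057/10000
4 2 4487/5000
5 5/2 4239/5000
6 3 413/500
7 7/2 2017/2500
8 4 3939/5000
s(2.5y) = (1/(4239/5000) − 1)/(5/2) = 1522/21195 ≈ 7.1809%

step 1 [0.5y] swap r/2=33/967: DF=(1 − 33/967·(0))/(1+33/967) = 967/1000 ≈ 0.967000
step 2 [1y] bond c/2=9/400: DF=(1944547/2000000 − 9/400·(0.967000))/(1+9/400) = 581/625 ≈ 0.929600
step 3 [1.5y] swap r/2=943/28023: DF=(1 − 943/28023·(0.967000+0.929600))/(1+943/28023) = 9057/10000 ≈ 0.905700
step 4 [2y] bond c/2=21/800: DF=(7956137/8000000 − 21/800·(0.967000+0.929600+0.905700))/(1+21/800) = 4487/5000 ≈ 0.897400
step 5 [2.5y] swap r/2=1522/45475: DF=(1 − 1522/45475·(0.967000+0.929600+0.905700+0.897400))/(1+1522/45475) = 4239/5000 ≈ 0.847800
step 6 [3y] bond c/2=3/100: DF=(197441/200000 − 3/100·(0.967000+0.929600+0.905700+0.897400+0.847800))/(1+3/100) = 413/500 ≈ 0.826000
step 7 [3.5y] swap r/2=92/2943: DF=(1 − 92/2943·(0.967000+0.929600+0.905700+0.897400+0.847800+0.826000))/(1+92/2943) = 2017/2500 ≈ 0.806800
step 8 [4y] swap r/2=2122/69681: DF=(1 − 2122/69681·(0.967000+0.929600+0.905700+0.897400+0.847800+0.826000+0.806800))/(1+2122/69681) = 3939/5000 ≈ 0.787800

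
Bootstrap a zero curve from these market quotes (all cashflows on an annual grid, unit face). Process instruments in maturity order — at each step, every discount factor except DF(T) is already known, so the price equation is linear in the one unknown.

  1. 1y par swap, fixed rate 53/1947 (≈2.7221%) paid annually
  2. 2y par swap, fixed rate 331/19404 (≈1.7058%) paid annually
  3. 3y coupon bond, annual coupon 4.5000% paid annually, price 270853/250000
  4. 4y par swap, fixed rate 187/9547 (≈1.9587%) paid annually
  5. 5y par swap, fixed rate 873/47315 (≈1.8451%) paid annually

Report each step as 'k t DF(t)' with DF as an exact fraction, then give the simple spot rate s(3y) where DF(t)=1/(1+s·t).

step 1 [1y] swap r/1=53/1947: DF=(1 − 53/1947·(0))/(1+53/1947) = 1947/2000 ≈ 0.973500
step 2 [2y] swap r/1=331/19404: DF=(1 − 331/19404·(0.973500))/(1+331/19404) = 9669/10000 ≈ 0.966900
step 3 [3y] bond c/1=9/200: DF=(270853/250000 − 9/200·(0.973500+0.966900))/(1+9/200) = 2383/2500 ≈ 0.953200
step 4 [4y] swap r/1=187/9547: DF=(1 − 187/9547·(0.973500+0.966900+0.953200))/(1+187/9547) = 2313/2500 ≈ 0.925200
step 5 [5y] swap r/1=873/47315: DF=(1 − 873/47315·(0.973500+0.966900+0.953200+0.925200))/(1+873/47315) = 9127/10000 ≈ 0.912700

1 1 1947/2000
2 2 9669/10000
3 3 2383/2500
4 4 2313/2500
5 5 9127/10000
s(3y) = (1/(2383/2500) − 1)/(3) = 39/2383 ≈ 1.6366%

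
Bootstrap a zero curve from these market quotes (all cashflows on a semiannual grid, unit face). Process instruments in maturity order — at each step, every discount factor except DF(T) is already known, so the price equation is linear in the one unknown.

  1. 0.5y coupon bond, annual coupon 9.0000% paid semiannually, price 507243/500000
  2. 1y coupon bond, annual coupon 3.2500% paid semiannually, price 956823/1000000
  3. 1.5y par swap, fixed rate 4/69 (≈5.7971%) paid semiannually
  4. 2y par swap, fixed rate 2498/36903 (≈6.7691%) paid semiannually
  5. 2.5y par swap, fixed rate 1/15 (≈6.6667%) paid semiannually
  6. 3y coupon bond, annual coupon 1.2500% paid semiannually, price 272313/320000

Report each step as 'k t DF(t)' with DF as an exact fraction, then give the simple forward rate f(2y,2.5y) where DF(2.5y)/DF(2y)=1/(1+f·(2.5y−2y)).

step 1 [0.5y] bond c/2=9/200: DF=(507243/500000 − 9/200·(0))/(1+9/200) = 2427/2500 ≈ 0.970800
step 2 [1y] bond c/2=13/800: DF=(956823/1000000 − 13/800·(0.970800))/(1+13/800) = 463/500 ≈ 0.926000
step 3 [1.5y] swap r/2=2/69: DF=(1 − 2/69·(0.970800+0.926000))/(1+2/69) = 574/625 ≈ 0.918400
step 4 [2y] swap r/2=1249/36903: DF=(1 − 1249/36903·(0.970800+0.926000+0.918400))/(1+1249/36903) = 8751/10000 ≈ 0.875100
step 5 [2.5y] swap r/2=1/30: DF=(1 − 1/30·(0.970800+0.926000+0.918400+0.875100))/(1+1/30) = 8487/10000 ≈ 0.848700
step 6 [3y] bond c/2=1/160: DF=(272313/320000 − 1/160·(0.970800+0.926000+0.918400+0.875100+0.848700))/(1+1/160) = 327/400 ≈ 0.817500

1 1/2 2427/2500
2 1 463/500
3 3/2 574/625
4 2 8751/10000
5 5/2 8487/10000
6 3 327/400
f(2y,2.5y) = ((8751/10000)/(8487/10000) − 1)/(1/2) = 176/2829 ≈ 6.2213%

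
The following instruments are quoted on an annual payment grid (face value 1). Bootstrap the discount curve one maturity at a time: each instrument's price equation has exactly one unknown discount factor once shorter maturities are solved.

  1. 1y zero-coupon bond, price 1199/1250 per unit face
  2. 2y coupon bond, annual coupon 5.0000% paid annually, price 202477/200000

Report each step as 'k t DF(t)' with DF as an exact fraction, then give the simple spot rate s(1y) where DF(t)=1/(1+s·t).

1 1 1199/1250
2 2 1837/2000
s(1y) = (1/(1199/1250) − 1)/(1) = 51/1199 ≈ 4.2535%

step 1 [1y] zero: DF = P = 1199/1250 ≈ 0.959200
step 2 [2y] bond c/1=1/20: DF=(202477/200000 − 1/20·(0.959200))/(1+1/20) = 1837/2000 ≈ 0.918500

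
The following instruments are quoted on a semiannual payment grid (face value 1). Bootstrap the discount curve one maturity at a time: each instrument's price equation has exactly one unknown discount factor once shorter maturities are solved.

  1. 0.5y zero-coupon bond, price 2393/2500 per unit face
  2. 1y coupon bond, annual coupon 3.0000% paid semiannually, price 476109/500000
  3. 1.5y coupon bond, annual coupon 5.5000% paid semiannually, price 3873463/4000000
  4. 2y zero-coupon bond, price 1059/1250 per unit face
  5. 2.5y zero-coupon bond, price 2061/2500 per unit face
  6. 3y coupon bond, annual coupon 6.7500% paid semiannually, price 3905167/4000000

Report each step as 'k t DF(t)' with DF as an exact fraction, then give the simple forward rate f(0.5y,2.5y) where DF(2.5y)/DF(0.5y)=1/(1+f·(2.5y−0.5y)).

step 1 [0.5y] zero: DF = P = 2393/2500 ≈ 0.957200
step 2 [1y] bond c/2=3/200: DF=(476109/500000 − 3/200·(0.957200))/(1+3/200) = 231/250 ≈ 0.924000
step 3 [1.5y] bond c/2=11/400: DF=(3873463/4000000 − 11/400·(0.957200+0.924000))/(1+11/400) = 8921/10000 ≈ 0.892100
step 4 [2y] zero: DF = P = 1059/1250 ≈ 0.847200
step 5 [2.5y] zero: DF = P = 2061/2500 ≈ 0.824400
step 6 [3y] bond c/2=27/800: DF=(3905167/4000000 − 27/800·(0.957200+0.924000+0.892100+0.847200+0.824400))/(1+27/800) = 7993/10000 ≈ 0.799300

1 1/2 2393/2500
2 1 231/250
3 3/2 8921/10000
4 2 1059/1250
5 5/2 2061/2500
6 3 7993/10000
f(0.5y,2.5y) = ((2393/2500)/(2061/2500) − 1)/(2) = 166/2061 ≈ 8.0543%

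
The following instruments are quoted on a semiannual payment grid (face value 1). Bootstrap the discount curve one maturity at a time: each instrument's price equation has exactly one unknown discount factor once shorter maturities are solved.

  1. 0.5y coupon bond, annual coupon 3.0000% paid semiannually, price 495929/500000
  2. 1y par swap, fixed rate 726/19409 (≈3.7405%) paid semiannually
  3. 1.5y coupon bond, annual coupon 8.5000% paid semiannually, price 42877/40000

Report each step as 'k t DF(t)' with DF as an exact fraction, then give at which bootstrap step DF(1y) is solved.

1 1/2 2443/2500
2 1 9637/10000
3 3/2 9491/10000
DF(1y) is solved at step 2

step 1 [0.5y] bond c/2=3/200: DF=(495929/500000 − 3/200·(0))/(1+3/200) = 2443/2500 ≈ 0.977200
step 2 [1y] swap r/2=363/19409: DF=(1 − 363/19409·(0.977200))/(1+363/19409) = 9637/10000 ≈ 0.963700
step 3 [1.5y] bond c/2=17/400: DF=(42877/40000 − 17/400·(0.977200+0.963700))/(1+17/400) = 9491/10000 ≈ 0.949100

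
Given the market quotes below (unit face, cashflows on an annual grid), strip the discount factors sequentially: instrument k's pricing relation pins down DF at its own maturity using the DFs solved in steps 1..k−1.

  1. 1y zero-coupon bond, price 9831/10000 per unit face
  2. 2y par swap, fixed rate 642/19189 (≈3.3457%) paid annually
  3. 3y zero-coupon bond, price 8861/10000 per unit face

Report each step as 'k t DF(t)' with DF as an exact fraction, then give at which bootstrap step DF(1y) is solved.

step 1 [1y] zero: DF = P = 9831/10000 ≈ 0.983100
step 2 [2y] swap r/1=642/19189: DF=(1 − 642/19189·(0.983100))/(1+642/19189) = 4679/5000 ≈ 0.935800
step 3 [3y] zero: DF = P = 8861/10000 ≈ 0.886100

1 1 9831/10000
2 2 4679/5000
3 3 8861/10000
DF(1y) is solved at step 1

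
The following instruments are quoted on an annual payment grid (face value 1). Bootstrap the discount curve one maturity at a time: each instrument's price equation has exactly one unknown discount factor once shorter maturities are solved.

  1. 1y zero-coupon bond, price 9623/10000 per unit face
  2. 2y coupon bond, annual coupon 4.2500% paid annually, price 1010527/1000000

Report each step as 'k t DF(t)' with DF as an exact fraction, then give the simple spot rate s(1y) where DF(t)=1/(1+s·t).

step 1 [1y] zero: DF = P = 9623/10000 ≈ 0.962300
step 2 [2y] bond c/1=17/400: DF=(1010527/1000000 − 17/400·(0.962300))/(1+17/400) = 9301/10000 ≈ 0.930100

1 1 9623/10000
2 2 9301/10000
s(1y) = (1/(9623/10000) − 1)/(1) = 377/9623 ≈ 3.9177%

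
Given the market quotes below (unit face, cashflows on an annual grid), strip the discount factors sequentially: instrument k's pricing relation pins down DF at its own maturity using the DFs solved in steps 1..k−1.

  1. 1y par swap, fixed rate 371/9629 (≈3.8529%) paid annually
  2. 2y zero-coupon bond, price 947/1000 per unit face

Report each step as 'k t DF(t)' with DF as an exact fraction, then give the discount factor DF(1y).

step 1 [1y] swap r/1=371/9629: DF=(1 − 371/9629·(0))/(1+371/9629) = 9629/10000 ≈ 0.962900
step 2 [2y] zero: DF = P = 947/1000 ≈ 0.947000

1 1 9629/10000
2 2 947/1000
DF(1y) = 9629/10000 ≈ 0.962900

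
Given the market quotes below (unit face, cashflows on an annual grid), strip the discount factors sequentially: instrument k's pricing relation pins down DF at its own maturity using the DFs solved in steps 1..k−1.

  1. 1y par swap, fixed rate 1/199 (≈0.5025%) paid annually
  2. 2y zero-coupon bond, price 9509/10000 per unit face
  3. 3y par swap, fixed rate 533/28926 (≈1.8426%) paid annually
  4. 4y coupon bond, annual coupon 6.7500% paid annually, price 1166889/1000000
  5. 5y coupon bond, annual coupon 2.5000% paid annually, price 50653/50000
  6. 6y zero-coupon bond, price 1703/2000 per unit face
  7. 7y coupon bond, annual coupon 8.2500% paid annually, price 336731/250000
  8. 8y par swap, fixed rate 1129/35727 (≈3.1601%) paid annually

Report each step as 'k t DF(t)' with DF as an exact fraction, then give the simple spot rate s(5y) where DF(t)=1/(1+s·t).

step 1 [1y] swap r/1=1/199: DF=(1 − 1/199·(0))/(1+1/199) = 199/200 ≈ 0.995000
step 2 [2y] zero: DF = P = 9509/10000 ≈ 0.950900
step 3 [3y] swap r/1=533/28926: DF=(1 − 533/28926·(0.995000+0.950900))/(1+533/28926) = 9467/10000 ≈ 0.946700
step 4 [4y] bond c/1=27/400: DF=(1166889/1000000 − 27/400·(0.995000+0.950900+0.946700))/(1+27/400) = 4551/5000 ≈ 0.910200
step 5 [5y] bond c/1=1/40: DF=(50653/50000 − 1/40·(0.995000+0.950900+0.946700+0.910200))/(1+1/40) = 2239/2500 ≈ 0.895600
step 6 [6y] zero: DF = P = 1703/2000 ≈ 0.851500
step 7 [7y] bond c/1=33/400: DF=(336731/250000 − 33/400·(0.995000+0.950900+0.946700+0.910200+0.895600+0.851500))/(1+33/400) = 8213/10000 ≈ 0.821300
step 8 [8y] swap r/1=1129/35727: DF=(1 − 1129/35727·(0.995000+0.950900+0.946700+0.910200+0.895600+0.851500+0.821300))/(1+1129/35727) = 3871/5000 ≈ 0.774200

1 1 199/200
2 2 9509/10000
3 3 9467/10000
4 4 4551/5000
5 5 2239/2500
6 6 1703/2000
7 7 8213/10000
8 8 3871/5000
s(5y) = (1/(2239/2500) − 1)/(5) = 261/11195 ≈ 2.3314%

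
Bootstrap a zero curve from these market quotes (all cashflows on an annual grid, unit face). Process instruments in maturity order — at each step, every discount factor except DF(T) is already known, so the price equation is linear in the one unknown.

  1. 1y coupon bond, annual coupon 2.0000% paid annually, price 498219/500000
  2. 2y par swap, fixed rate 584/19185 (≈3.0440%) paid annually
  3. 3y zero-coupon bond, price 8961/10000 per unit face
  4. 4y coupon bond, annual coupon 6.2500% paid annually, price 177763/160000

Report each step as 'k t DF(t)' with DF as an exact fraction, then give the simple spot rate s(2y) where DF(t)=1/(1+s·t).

step 1 [1y] bond c/1=1/50: DF=(498219/500000 − 1/50·(0))/(1+1/50) = 9769/10000 ≈ 0.976900
step 2 [2y] swap r/1=584/19185: DF=(1 − 584/19185·(0.976900))/(1+584/19185) = 1177/1250 ≈ 0.941600
step 3 [3y] zero: DF = P = 8961/10000 ≈ 0.896100
step 4 [4y] bond c/1=1/16: DF=(177763/160000 − 1/16·(0.976900+0.941600+0.896100))/(1+1/16) = 8801/10000 ≈ 0.880100

1 1 9769/10000
2 2 1177/1250
3 3 8961/10000
4 4 8801/10000
s(2y) = (1/(1177/1250) − 1)/(2) = 73/2354 ≈ 3.1011%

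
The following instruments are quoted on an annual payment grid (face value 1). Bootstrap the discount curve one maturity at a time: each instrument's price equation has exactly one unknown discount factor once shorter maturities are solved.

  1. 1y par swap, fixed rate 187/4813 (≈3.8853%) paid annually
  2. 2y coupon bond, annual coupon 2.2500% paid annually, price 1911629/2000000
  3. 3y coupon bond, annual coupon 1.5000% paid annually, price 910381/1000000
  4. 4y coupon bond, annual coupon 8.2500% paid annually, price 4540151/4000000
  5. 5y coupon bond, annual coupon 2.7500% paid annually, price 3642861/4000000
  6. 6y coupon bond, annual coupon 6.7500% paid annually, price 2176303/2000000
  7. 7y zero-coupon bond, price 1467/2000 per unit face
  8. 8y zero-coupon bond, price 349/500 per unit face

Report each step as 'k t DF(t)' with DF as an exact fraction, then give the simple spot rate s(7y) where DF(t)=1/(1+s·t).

step 1 [1y] swap r/1=187/4813: DF=(1 − 187/4813·(0))/(1+187/4813) = 4813/5000 ≈ 0.962600
step 2 [2y] bond c/1=9/400: DF=(1911629/2000000 − 9/400·(0.962600))/(1+9/400) = 571/625 ≈ 0.913600
step 3 [3y] bond c/1=3/200: DF=(910381/1000000 − 3/200·(0.962600+0.913600))/(1+3/200) = 2173/2500 ≈ 0.869200
step 4 [4y] bond c/1=33/400: DF=(4540151/4000000 − 33/400·(0.962600+0.913600+0.869200))/(1+33/400) = 8393/10000 ≈ 0.839300
step 5 [5y] bond c/1=11/400: DF=(3642861/4000000 − 11/400·(0.962600+0.913600+0.869200+0.839300))/(1+11/400) = 494/625 ≈ 0.790400
step 6 [6y] bond c/1=27/400: DF=(2176303/2000000 − 27/400·(0.962600+0.913600+0.869200+0.839300+0.790400))/(1+27/400) = 7427/10000 ≈ 0.742700
step 7 [7y] zero: DF = P = 1467/2000 ≈ 0.733500
step 8 [8y] zero: DF = P = 349/500 ≈ 0.698000

1 1 4813/5000
2 2 571/625
3 3 2173/2500
4 4 8393/10000
5 5 494/625
6 6 7427/10000
7 7 1467/2000
8 8 349/500
s(7y) = (1/(1467/2000) − 1)/(7) = 533/10269 ≈ 5.1904%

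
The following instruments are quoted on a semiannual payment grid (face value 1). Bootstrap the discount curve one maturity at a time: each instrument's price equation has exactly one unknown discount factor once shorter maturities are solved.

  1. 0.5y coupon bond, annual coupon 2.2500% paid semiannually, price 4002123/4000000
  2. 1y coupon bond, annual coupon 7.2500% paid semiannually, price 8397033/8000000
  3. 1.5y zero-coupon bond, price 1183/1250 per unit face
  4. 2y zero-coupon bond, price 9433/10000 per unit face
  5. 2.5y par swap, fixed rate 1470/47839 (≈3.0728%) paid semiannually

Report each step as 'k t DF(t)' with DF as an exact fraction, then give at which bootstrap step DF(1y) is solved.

1 1/2 4947/5000
2 1 9783/10000
3 3/2 1183/1250
4 2 9433/10000
5 5/2 1853/2000
DF(1y) is solved at step 2

step 1 [0.5y] bond c/2=9/800: DF=(4002123/4000000 − 9/800·(0))/(1+9/800) = 4947/5000 ≈ 0.989400
step 2 [1y] bond c/2=29/800: DF=(8397033/8000000 − 29/800·(0.989400))/(1+29/800) = 9783/10000 ≈ 0.978300
step 3 [1.5y] zero: DF = P = 1183/1250 ≈ 0.946400
step 4 [2y] zero: DF = P = 9433/10000 ≈ 0.943300
step 5 [2.5y] swap r/2=735/47839: DF=(1 − 735/47839·(0.989400+0.978300+0.946400+0.943300))/(1+735/47839) = 1853/2000 ≈ 0.926500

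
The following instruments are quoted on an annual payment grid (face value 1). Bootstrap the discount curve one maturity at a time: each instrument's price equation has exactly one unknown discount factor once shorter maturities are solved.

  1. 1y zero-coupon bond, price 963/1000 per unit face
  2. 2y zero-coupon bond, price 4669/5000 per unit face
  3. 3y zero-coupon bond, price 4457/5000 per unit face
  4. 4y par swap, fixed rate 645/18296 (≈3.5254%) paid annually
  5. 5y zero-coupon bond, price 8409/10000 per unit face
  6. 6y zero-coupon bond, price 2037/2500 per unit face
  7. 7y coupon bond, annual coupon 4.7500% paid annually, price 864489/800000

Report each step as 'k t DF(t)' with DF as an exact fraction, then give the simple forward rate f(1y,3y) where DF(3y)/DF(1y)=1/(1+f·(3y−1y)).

1 1 963/1000
2 2 4669/5000
3 3 4457/5000
4 4 871/1000
5 5 8409/10000
6 6 2037/2500
7 7 3953/5000
f(1y,3y) = ((963/1000)/(4457/5000) − 1)/(2) = 179/4457 ≈ 4.0162%

step 1 [1y] zero: DF = P = 963/1000 ≈ 0.963000
step 2 [2y] zero: DF = P = 4669/5000 ≈ 0.933800
step 3 [3y] zero: DF = P = 4457/5000 ≈ 0.891400
step 4 [4y] swap r/1=645/18296: DF=(1 − 645/18296·(0.963000+0.933800+0.891400))/(1+645/18296) = 871/1000 ≈ 0.871000
step 5 [5y] zero: DF = P = 8409/10000 ≈ 0.840900
step 6 [6y] zero: DF = P = 2037/2500 ≈ 0.814800
step 7 [7y] bond c/1=19/400: DF=(864489/800000 − 19/400·(0.963000+0.933800+0.891400+0.871000+0.840900+0.814800))/(1+19/400) = 3953/5000 ≈ 0.790600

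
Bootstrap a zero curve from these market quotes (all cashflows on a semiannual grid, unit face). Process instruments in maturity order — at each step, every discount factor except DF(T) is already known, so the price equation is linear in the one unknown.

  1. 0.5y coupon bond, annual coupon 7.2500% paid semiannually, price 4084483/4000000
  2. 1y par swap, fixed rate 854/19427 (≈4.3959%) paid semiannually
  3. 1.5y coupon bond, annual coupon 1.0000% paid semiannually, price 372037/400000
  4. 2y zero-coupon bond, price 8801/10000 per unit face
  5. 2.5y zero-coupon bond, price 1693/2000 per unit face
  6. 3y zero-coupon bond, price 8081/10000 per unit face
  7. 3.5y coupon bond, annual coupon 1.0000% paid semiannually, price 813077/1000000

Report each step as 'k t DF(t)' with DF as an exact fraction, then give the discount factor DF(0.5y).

step 1 [0.5y] bond c/2=29/800: DF=(4084483/4000000 − 29/800·(0))/(1+29/800) = 4927/5000 ≈ 0.985400
step 2 [1y] swap r/2=427/19427: DF=(1 − 427/19427·(0.985400))/(1+427/19427) = 9573/10000 ≈ 0.957300
step 3 [1.5y] bond c/2=1/200: DF=(372037/400000 − 1/200·(0.985400+0.957300))/(1+1/200) = 4579/5000 ≈ 0.915800
step 4 [2y] zero: DF = P = 8801/10000 ≈ 0.880100
step 5 [2.5y] zero: DF = P = 1693/2000 ≈ 0.846500
step 6 [3y] zero: DF = P = 8081/10000 ≈ 0.808100
step 7 [3.5y] bond c/2=1/200: DF=(813077/1000000 − 1/200·(0.985400+0.957300+0.915800+0.880100+0.846500+0.808100))/(1+1/200) = 3911/5000 ≈ 0.782200

1 1/2 4927/5000
2 1 9573/10000
3 3/2 4579/5000
4 2 8801/10000
5 5/2 1693/2000
6 3 8081/10000
7 7/2 3911/5000
DF(0.5y) = 4927/5000 ≈ 0.985400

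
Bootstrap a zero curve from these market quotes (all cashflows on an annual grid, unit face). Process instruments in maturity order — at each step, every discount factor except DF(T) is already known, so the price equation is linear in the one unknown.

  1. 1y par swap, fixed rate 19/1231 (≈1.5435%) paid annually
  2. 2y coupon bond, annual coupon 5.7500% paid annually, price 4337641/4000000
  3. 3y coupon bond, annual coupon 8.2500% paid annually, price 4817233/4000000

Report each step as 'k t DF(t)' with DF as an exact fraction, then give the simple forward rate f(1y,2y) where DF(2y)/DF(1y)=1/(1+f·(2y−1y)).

1 1 1231/1250
2 2 9719/10000
3 3 4817/5000
f(1y,2y) = ((1231/1250)/(9719/10000) − 1)/(1) = 129/9719 ≈ 1.3273%

step 1 [1y] swap r/1=19/1231: DF=(1 − 19/1231·(0))/(1+19/1231) = 1231/1250 ≈ 0.984800
step 2 [2y] bond c/1=23/400: DF=(4337641/4000000 − 23/400·(0.984800))/(1+23/400) = 9719/10000 ≈ 0.971900
step 3 [3y] bond c/1=33/400: DF=(4817233/4000000 − 33/400·(0.984800+0.971900))/(1+33/400) = 4817/5000 ≈ 0.963400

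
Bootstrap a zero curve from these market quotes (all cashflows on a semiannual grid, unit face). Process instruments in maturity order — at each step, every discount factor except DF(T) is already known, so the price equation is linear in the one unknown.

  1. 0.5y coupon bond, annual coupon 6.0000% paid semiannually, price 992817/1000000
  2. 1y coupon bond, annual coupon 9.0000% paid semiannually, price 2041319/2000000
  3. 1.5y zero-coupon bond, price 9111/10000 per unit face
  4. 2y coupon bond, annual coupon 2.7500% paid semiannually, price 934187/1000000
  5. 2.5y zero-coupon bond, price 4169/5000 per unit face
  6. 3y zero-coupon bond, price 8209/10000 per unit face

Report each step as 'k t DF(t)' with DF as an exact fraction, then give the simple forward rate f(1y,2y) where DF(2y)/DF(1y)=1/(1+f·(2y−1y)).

1 1/2 9639/10000
2 1 1169/1250
3 3/2 9111/10000
4 2 4417/5000
5 5/2 4169/5000
6 3 8209/10000
f(1y,2y) = ((1169/1250)/(4417/5000) − 1)/(1) = 37/631 ≈ 5.8637%

step 1 [0.5y] bond c/2=3/100: DF=(992817/1000000 − 3/100·(0))/(1+3/100) = 9639/10000 ≈ 0.963900
step 2 [1y] bond c/2=9/200: DF=(2041319/2000000 − 9/200·(0.963900))/(1+9/200) = 1169/1250 ≈ 0.935200
step 3 [1.5y] zero: DF = P = 9111/10000 ≈ 0.911100
step 4 [2y] bond c/2=11/800: DF=(934187/1000000 − 11/800·(0.963900+0.935200+0.911100))/(1+11/800) = 4417/5000 ≈ 0.883400
step 5 [2.5y] zero: DF = P = 4169/5000 ≈ 0.833800
step 6 [3y] zero: DF = P = 8209/10000 ≈ 0.820900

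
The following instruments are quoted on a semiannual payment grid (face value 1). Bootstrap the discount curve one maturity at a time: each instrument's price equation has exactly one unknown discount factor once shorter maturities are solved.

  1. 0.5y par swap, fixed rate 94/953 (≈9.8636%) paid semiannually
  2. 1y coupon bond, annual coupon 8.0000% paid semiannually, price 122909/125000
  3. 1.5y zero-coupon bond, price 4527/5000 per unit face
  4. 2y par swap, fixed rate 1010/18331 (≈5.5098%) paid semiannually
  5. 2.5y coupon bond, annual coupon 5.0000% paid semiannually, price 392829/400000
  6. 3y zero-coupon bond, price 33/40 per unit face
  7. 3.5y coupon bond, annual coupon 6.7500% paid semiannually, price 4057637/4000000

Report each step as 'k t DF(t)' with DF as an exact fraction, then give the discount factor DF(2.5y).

step 1 [0.5y] swap r/2=47/953: DF=(1 − 47/953·(0))/(1+47/953) = 953/1000 ≈ 0.953000
step 2 [1y] bond c/2=1/25: DF=(122909/125000 − 1/25·(0.953000))/(1+1/25) = 568/625 ≈ 0.908800
step 3 [1.5y] zero: DF = P = 4527/5000 ≈ 0.905400
step 4 [2y] swap r/2=505/18331: DF=(1 − 505/18331·(0.953000+0.908800+0.905400))/(1+505/18331) = 899/1000 ≈ 0.899000
step 5 [2.5y] bond c/2=1/40: DF=(392829/400000 − 1/40·(0.953000+0.908800+0.905400+0.899000))/(1+1/40) = 8687/10000 ≈ 0.868700
step 6 [3y] zero: DF = P = 33/40 ≈ 0.825000
step 7 [3.5y] bond c/2=27/800: DF=(4057637/4000000 − 27/800·(0.953000+0.908800+0.905400+0.899000+0.868700+0.825000))/(1+27/800) = 8063/10000 ≈ 0.806300

1 1/2 953/1000
2 1 568/625
3 3/2 4527/5000
4 2 899/1000
5 5/2 8687/10000
6 3 33/40
7 7/2 8063/10000
DF(2.5y) = 8687/10000 ≈ 0.868700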